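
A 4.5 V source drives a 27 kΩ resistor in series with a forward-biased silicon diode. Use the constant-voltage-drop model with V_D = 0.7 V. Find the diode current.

KVL around the loop: 4.5 = V_D + I·R = 0.7 + I × 27 kΩ.
So I = (4.5 − 0.7) / 27 kΩ = 3.8 / 27 = 0.141 mA.

I ≈ 0.14 mA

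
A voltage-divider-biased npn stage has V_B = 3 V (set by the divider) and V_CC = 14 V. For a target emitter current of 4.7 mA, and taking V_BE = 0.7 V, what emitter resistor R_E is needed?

R_E ≈ 0.49 kΩ

V_E = V_B − V_BE = 3 − 0.7 = 2.3 V.
R_E = V_E / I_E = 2.3 / 4.7 = 0.489 kΩ.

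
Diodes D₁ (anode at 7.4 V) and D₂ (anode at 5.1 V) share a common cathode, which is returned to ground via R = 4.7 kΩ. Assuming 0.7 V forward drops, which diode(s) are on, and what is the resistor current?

Assume both conduct. Then node N would need to be at both 7.4−0.7 = 6.7 V and 5.1−0.7 = 4.4 V, which is impossible.
Assume only D₁ conducts: V_N = 7.4 − 0.7 = 6.7 V, so I_R = 6.7/4.7 = 1.43 mA.
Check D₂: its anode-to-cathode voltage is 5.1 − 6.7 = -1.6 V < 0.7 V, so it is off. The assumption is consistent.

Only D₁ conducts; I_R ≈ 1.4 mA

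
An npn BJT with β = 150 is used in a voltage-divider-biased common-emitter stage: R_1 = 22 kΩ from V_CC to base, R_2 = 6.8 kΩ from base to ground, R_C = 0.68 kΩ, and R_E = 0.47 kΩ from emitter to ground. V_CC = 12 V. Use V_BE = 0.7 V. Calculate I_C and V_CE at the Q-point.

I_C ≈ 4.2 mA, V_CE ≈ 7.2 V

Thevenize the base divider: V_Th = V_CC·R_2/(R_1+R_2) = 12×6.8/28.8 = 2.83 V, R_Th = R_1‖R_2 = 5.19 kΩ.
Base-emitter loop: V_Th = I_B·R_Th + V_BE + (β+1)I_B·R_E, so I_B = (2.83 − 0.7) / (5.19 + 151×0.47) = 0.028 mA.
I_C = β·I_B = 150×0.028 = 4.2 mA, and I_E = (β+1)I_B = 4.23 mA.
V_CE = V_CC − I_C·R_C − I_E·R_E = 12 − 4.2×0.68 − 4.23×0.47 = 7.16 V.
V_CE = 7.16 V > 0.2 V confirms active-region operation.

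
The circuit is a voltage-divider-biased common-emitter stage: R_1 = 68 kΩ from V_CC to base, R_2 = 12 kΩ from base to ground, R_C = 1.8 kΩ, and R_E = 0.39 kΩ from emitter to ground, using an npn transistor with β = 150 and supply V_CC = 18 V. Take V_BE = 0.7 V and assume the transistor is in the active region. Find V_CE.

Thevenize the base divider: V_Th = V_CC·R_2/(R_1+R_2) = 18×12/80 = 2.7 V, R_Th = R_1‖R_2 = 10.2 kΩ.
Base-emitter loop: V_Th = I_B·R_Th + V_BE + (β+1)I_B·R_E, so I_B = (2.7 − 0.7) / (10.2 + 151×0.39) = 0.0289 mA.
I_C = β·I_B = 150×0.0289 = 4.34 mA, and I_E = (β+1)I_B = 4.37 mA.
V_CE = V_CC − I_C·R_C − I_E·R_E = 18 − 4.34×1.8 − 4.37×0.39 = 8.48 V.
V_CE = 8.48 V > 0.2 V confirms active-region operation.

V_CE ≈ 8.5 V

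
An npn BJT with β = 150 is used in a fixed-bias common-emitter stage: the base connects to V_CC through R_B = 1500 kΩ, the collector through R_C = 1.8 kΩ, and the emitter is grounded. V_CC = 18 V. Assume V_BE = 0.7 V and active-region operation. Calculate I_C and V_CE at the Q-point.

Base loop: V_CC = I_B·R_B + V_BE, so I_B = (18 − 0.7)/1500 kΩ = 0.0115 mA.
In the active region I_C = β·I_B = 150 × 0.0115 = 1.73 mA.
Collector loop: V_CE = V_CC − I_C·R_C = 18 − 1.73×1.8 = 14.9 V.
Since V_CE = 14.9 V > V_CE(sat) ≈ 0.2 V, the transistor is in the active region as assumed.

I_C ≈ 1.7 mA, V_CE ≈ 15 V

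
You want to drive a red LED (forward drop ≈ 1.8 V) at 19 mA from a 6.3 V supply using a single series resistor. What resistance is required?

The resistor drops V_S − V_D = 6.3 − 1.8 = 4.5 V at 19 mA.
R = 4.5 V / 19 mA = 0.237 kΩ.

R ≈ 0.24 kΩ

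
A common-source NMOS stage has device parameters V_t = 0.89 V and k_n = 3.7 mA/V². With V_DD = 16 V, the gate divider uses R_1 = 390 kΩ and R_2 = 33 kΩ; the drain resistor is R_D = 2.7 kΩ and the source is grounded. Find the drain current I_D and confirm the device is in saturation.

I_D ≈ 0.24 mA

V_G = V_DD·R_2/(R_1+R_2) = 16×33/423 = 1.25 V. With the source grounded, V_GS = V_G = 1.25 V.
Assume saturation: I_D = (k_n/2)(V_GS − V_t)² = (3.7/2)×(1.25 − 0.89)² = 1.85×0.358² = 0.237 mA.
V_DS = V_DD − I_D·R_D = 16 − 0.237×2.7 = 15.4 V.
Saturation requires V_DS ≥ V_GS − V_t = 0.358 V; 15.4 ≥ 0.358 ✓.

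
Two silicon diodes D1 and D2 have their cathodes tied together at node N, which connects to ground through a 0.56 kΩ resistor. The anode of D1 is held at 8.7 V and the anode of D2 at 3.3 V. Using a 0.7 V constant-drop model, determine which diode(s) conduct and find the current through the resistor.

Assume both conduct. Then node N would need to be at both 8.7−0.7 = 8 V and 3.3−0.7 = 2.6 V, which is impossible.
Assume only D1 conducts: V_N = 8.7 − 0.7 = 8 V, so I_R = 8/0.56 = 14.3 mA.
Check D2: its anode-to-cathode voltage is 3.3 − 8 = -4.7 V < 0.7 V, so it is off. The assumption is consistent.

Only D1 conducts; I_R ≈ 14 mA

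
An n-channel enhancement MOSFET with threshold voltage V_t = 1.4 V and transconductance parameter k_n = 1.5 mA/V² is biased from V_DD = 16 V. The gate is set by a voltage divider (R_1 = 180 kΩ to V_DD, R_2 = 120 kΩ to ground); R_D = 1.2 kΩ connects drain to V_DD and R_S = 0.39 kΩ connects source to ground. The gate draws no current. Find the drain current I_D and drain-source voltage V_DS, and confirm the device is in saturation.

V_G = V_DD·R_2/(R_1+R_2) = 16×120/300 = 6.4 V.
Assume saturation: I_D = (k_n/2)(V_GS − V_t)² with V_GS = V_G − I_D·R_S = 6.4 − 0.39·I_D.
Substituting gives 0.114·I_D² − 3.93·I_D + 18.8 = 0, with roots I_D = 5.73 or 28.7 mA.
The root I_D = 28.7 mA gives V_GS = -4.78 V ≤ V_t, so take I_D = 5.73 mA.
Then V_GS = 4.16 V and V_DS = V_DD − I_D(R_D+R_S) = 16 − 5.73×1.59 = 6.89 V.
Saturation requires V_DS ≥ V_GS − V_t = 2.76 V; 6.89 ≥ 2.76 ✓.

I_D ≈ 5.7 mA, V_DS ≈ 6.9 V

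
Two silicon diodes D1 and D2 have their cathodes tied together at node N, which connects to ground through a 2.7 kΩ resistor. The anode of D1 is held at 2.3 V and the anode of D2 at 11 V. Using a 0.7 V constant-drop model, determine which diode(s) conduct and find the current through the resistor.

Assume both conduct. Then node N would need to be at both 2.3−0.7 = 1.6 V and 11−0.7 = 10.3 V, which is impossible.
Assume only D2 conducts: V_N = 11 − 0.7 = 10.3 V, so I_R = 10.3/2.7 = 3.81 mA.
Check D1: its anode-to-cathode voltage is 2.3 − 10.3 = -8 V < 0.7 V, so it is off. The assumption is consistent.

Only D2 conducts; I_R ≈ 3.8 mA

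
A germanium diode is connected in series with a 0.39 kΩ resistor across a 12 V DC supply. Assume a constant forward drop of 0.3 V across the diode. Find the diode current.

I ≈ 30 mA

KVL around the loop: 12 = V_D + I·R = 0.3 + I × 0.39 kΩ.
So I = (12 − 0.3) / 0.39 kΩ = 11.7 / 0.39 = 30 mA.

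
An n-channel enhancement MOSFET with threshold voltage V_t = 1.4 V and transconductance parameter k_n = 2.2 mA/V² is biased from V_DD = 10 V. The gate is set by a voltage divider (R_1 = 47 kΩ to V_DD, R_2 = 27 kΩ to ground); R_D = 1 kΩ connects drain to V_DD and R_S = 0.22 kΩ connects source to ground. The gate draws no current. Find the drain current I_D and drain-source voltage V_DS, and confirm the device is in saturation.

V_G = V_DD·R_2/(R_1+R_2) = 10×27/74 = 3.65 V.
Assume saturation: I_D = (k_n/2)(V_GS − V_t)² with V_GS = V_G − I_D·R_S = 3.65 − 0.22·I_D.
Substituting gives 0.0532·I_D² − 2.09·I_D + 5.56 = 0, with roots I_D = 2.87 or 36.4 mA.
The root I_D = 36.4 mA gives V_GS = -4.35 V ≤ V_t, so take I_D = 2.87 mA.
Then V_GS = 3.02 V and V_DS = V_DD − I_D(R_D+R_S) = 10 − 2.87×1.22 = 6.49 V.
Saturation requires V_DS ≥ V_GS − V_t = 1.62 V; 6.49 ≥ 1.62 ✓.

I_D ≈ 2.9 mA, V_DS ≈ 6.5 V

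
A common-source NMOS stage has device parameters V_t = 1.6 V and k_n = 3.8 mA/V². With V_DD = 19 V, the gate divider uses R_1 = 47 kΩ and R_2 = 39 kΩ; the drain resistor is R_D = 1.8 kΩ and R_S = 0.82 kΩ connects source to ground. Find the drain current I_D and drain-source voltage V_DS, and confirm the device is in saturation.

I_D ≈ 6.3 mA, V_DS ≈ 2.4 V

V_G = V_DD·R_2/(R_1+R_2) = 19×39/86 = 8.62 V.
Assume saturation: I_D = (k_n/2)(V_GS − V_t)² with V_GS = V_G − I_D·R_S = 8.62 − 0.82·I_D.
Substituting gives 1.28·I_D² − 22.9·I_D + 93.5 = 0, with roots I_D = 6.33 or 11.6 mA.
The root I_D = 11.6 mA gives V_GS = -0.867 V ≤ V_t, so take I_D = 6.33 mA.
Then V_GS = 3.43 V and V_DS = V_DD − I_D(R_D+R_S) = 19 − 6.33×2.62 = 2.41 V.
Saturation requires V_DS ≥ V_GS − V_t = 1.83 V; 2.41 ≥ 1.83 ✓.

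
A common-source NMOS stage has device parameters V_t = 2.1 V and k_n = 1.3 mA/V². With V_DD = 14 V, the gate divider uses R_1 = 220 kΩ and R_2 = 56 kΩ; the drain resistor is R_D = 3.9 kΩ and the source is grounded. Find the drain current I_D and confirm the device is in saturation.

I_D ≈ 0.36 mA

V_G = V_DD·R_2/(R_1+R_2) = 14×56/276 = 2.84 V. With the source grounded, V_GS = V_G = 2.84 V.
Assume saturation: I_D = (k_n/2)(V_GS − V_t)² = (1.3/2)×(2.84 − 2.1)² = 0.65×0.741² = 0.356 mA.
V_DS = V_DD − I_D·R_D = 14 − 0.356×3.9 = 12.6 V.
Saturation requires V_DS ≥ V_GS − V_t = 0.741 V; 12.6 ≥ 0.741 ✓.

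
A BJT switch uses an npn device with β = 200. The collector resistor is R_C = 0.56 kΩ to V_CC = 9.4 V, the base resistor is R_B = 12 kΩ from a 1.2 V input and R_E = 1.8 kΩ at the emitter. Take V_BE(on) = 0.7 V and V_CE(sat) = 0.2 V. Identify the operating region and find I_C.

active; I_C ≈ 0.27 mA

Assume active. Base-emitter loop: I_B = (V_BB − V_BE)/(R_B + (β+1)R_E) = (1.2 − 0.7)/(12 + 201×1.8) = 0.00134 mA.
I_C = β·I_B = 200×0.00134 = 0.268 mA.
V_CE = V_CC − I_C·R_C − I_E·R_E = 9.4 − 0.268×0.56 − 0.269×1.8 = 8.77 V > V_CE(sat), so the active-region assumption holds.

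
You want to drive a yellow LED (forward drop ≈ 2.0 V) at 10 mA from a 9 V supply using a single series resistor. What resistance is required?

The resistor drops V_S − V_D = 9 − 2.0 = 7 V at 10 mA.
R = 7 V / 10 mA = 0.7 kΩ.

R ≈ 0.7 kΩ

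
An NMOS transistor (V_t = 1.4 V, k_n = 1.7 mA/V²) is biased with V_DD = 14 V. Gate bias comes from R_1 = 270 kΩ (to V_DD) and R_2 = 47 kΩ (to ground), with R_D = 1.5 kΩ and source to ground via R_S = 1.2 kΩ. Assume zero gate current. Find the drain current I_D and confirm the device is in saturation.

I_D ≈ 0.18 mA

V_G = V_DD·R_2/(R_1+R_2) = 14×47/317 = 2.08 V.
Assume saturation: I_D = (k_n/2)(V_GS − V_t)² with V_GS = V_G − I_D·R_S = 2.08 − 1.2·I_D.
Substituting gives 1.22·I_D² − 2.38·I_D + 0.388 = 0, with roots I_D = 0.18 or 1.76 mA.
The root I_D = 1.76 mA gives V_GS = -0.0403 V ≤ V_t, so take I_D = 0.18 mA.
Then V_GS = 1.86 V and V_DS = V_DD − I_D(R_D+R_S) = 14 − 0.18×2.7 = 13.5 V.
Saturation requires V_DS ≥ V_GS − V_t = 0.46 V; 13.5 ≥ 0.46 ✓.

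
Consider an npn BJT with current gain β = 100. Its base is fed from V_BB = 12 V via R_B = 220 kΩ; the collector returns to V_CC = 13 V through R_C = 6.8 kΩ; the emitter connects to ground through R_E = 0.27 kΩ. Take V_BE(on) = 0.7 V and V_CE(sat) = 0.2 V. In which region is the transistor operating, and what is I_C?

Assume active: I_B = (12 − 0.7)/(220 + 101×0.27) = 0.0457 mA, I_C = β·I_B = 4.57 mA.
Then V_CE = 13 − 4.57×6.8 − 4.62×0.27 = -19.3 V < 0.2 V — the active assumption fails.
Re-solve with V_CE = 0.2 V. KCL at the emitter: V_E/R_E = (V_BB−0.7−V_E)/R_B + (V_CC−0.2−V_E)/R_C, giving V_E = 0.502 V.
I_C = (V_CC − 0.2 − V_E)/R_C = (12.8 − 0.502)/6.8 = 1.81 mA.
Check: I_B = (11.3 − 0.502)/220 = 0.0491 mA, and β·I_B = 4.91 mA > I_C, confirming saturation.

saturation; I_C ≈ 1.8 mA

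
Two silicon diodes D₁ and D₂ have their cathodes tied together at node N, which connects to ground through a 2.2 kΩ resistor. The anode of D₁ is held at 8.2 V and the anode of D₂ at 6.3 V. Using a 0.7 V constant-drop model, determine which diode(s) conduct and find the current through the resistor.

Assume both conduct. Then node N would need to be at both 8.2−0.7 = 7.5 V and 6.3−0.7 = 5.6 V, which is impossible.
Assume only D₁ conducts: V_N = 8.2 − 0.7 = 7.5 V, so I_R = 7.5/2.2 = 3.41 mA.
Check D₂: its anode-to-cathode voltage is 6.3 − 7.5 = -1.2 V < 0.7 V, so it is off. The assumption is consistent.

Only D₁ conducts; I_R ≈ 3.4 mA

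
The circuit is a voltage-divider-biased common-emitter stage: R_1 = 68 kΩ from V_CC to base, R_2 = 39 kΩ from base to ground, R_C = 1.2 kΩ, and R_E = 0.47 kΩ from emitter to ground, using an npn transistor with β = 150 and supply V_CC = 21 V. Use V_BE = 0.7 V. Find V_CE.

V_CE ≈ 2.8 V

Thevenize the base divider: V_Th = V_CC·R_2/(R_1+R_2) = 21×39/107 = 7.65 V, R_Th = R_1‖R_2 = 24.8 kΩ.
Base-emitter loop: V_Th = I_B·R_Th + V_BE + (β+1)I_B·R_E, so I_B = (7.65 − 0.7) / (24.8 + 151×0.47) = 0.0726 mA.
I_C = β·I_B = 150×0.0726 = 10.9 mA, and I_E = (β+1)I_B = 11 mA.
V_CE = V_CC − I_C·R_C − I_E·R_E = 21 − 10.9×1.2 − 11×0.47 = 2.77 V.
V_CE = 2.77 V > 0.2 V confirms active-region operation.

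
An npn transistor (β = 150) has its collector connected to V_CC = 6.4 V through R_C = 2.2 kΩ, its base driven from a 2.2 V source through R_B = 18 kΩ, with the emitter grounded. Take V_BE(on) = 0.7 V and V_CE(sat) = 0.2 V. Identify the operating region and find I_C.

Assume active: I_B = (2.2 − 0.7)/18 = 0.0833 mA, giving I_C = β·I_B = 12.5 mA.
But then V_CE = 6.4 − 12.5×2.2 = -21.1 V < V_CE(sat) = 0.2 V — impossible in the active region.
So the transistor is saturated. With V_CE = 0.2 V, I_C = (V_CC − 0.2)/R_C = 6.2/2.2 = 2.82 mA.
Check: β·I_B = 12.5 mA > I_C = 2.82 mA, confirming saturation.

saturation; I_C ≈ 2.8 mA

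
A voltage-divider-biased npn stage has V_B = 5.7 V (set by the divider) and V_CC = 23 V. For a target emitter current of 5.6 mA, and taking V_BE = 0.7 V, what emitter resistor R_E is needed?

R_E ≈ 0.89 kΩ

V_E = V_B − V_BE = 5.7 − 0.7 = 5 V.
R_E = V_E / I_E = 5 / 5.6 = 0.893 kΩ.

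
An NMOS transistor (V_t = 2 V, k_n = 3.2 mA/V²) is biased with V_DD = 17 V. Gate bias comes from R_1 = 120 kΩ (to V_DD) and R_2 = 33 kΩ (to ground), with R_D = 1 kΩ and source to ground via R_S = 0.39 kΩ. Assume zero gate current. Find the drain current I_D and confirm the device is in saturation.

V_G = V_DD·R_2/(R_1+R_2) = 17×33/153 = 3.67 V.
Assume saturation: I_D = (k_n/2)(V_GS − V_t)² with V_GS = V_G − I_D·R_S = 3.67 − 0.39·I_D.
Substituting gives 0.243·I_D² − 3.08·I_D + 4.44 = 0, with roots I_D = 1.66 or 11 mA.
The root I_D = 11 mA gives V_GS = -0.621 V ≤ V_t, so take I_D = 1.66 mA.
Then V_GS = 3.02 V and V_DS = V_DD − I_D(R_D+R_S) = 17 − 1.66×1.39 = 14.7 V.
Saturation requires V_DS ≥ V_GS − V_t = 1.02 V; 14.7 ≥ 1.02 ✓.

I_D ≈ 1.7 mA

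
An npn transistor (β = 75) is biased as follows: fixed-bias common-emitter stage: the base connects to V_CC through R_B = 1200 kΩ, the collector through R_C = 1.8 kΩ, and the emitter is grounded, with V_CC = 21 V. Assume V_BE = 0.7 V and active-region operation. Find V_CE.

Base loop: V_CC = I_B·R_B + V_BE, so I_B = (21 − 0.7)/1200 kΩ = 0.0169 mA.
In the active region I_C = β·I_B = 75 × 0.0169 = 1.27 mA.
Collector loop: V_CE = V_CC − I_C·R_C = 21 − 1.27×1.8 = 18.7 V.
Since V_CE = 18.7 V > V_CE(sat) ≈ 0.2 V, the transistor is in the active region as assumed.

V_CE ≈ 19 V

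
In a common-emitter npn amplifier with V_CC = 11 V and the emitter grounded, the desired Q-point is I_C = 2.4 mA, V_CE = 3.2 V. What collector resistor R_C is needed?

R_C ≈ 3.2 kΩ

Collector loop: V_CC = I_C·R_C + V_CE.
R_C = (V_CC − V_CE)/I_C = (11 − 3.2)/2.4 = 3.25 kΩ.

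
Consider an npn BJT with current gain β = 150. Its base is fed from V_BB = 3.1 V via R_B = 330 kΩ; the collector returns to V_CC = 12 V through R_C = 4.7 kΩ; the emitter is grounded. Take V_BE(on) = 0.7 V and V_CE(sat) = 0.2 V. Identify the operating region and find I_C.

Assume active. Base-emitter loop: I_B = (V_BB − V_BE)/R_B = (3.1 − 0.7)/330 = 0.00727 mA.
I_C = β·I_B = 150×0.00727 = 1.09 mA.
V_CE = V_CC − I_C·R_C = 12 − 1.09×4.7 = 6.87 V > V_CE(sat), so the active-region assumption holds.

active; I_C ≈ 1.1 mA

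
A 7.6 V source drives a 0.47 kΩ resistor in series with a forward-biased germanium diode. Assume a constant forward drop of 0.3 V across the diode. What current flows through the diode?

KVL around the loop: 7.6 = V_D + I·R = 0.3 + I × 0.47 kΩ.
So I = (7.6 − 0.3) / 0.47 kΩ = 7.3 / 0.47 = 15.5 mA.

I ≈ 16 mA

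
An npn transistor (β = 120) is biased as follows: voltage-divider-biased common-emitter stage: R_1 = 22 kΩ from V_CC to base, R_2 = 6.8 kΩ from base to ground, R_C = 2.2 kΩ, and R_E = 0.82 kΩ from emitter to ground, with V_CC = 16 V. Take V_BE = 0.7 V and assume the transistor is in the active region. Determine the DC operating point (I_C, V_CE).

Thevenize the base divider: V_Th = V_CC·R_2/(R_1+R_2) = 16×6.8/28.8 = 3.78 V, R_Th = R_1‖R_2 = 5.19 kΩ.
Base-emitter loop: V_Th = I_B·R_Th + V_BE + (β+1)I_B·R_E, so I_B = (3.78 − 0.7) / (5.19 + 121×0.82) = 0.0295 mA.
I_C = β·I_B = 120×0.0295 = 3.54 mA, and I_E = (β+1)I_B = 3.57 mA.
V_CE = V_CC − I_C·R_C − I_E·R_E = 16 − 3.54×2.2 − 3.57×0.82 = 5.29 V.
V_CE = 5.29 V > 0.2 V confirms active-region operation.

I_C ≈ 3.5 mA, V_CE ≈ 5.3 V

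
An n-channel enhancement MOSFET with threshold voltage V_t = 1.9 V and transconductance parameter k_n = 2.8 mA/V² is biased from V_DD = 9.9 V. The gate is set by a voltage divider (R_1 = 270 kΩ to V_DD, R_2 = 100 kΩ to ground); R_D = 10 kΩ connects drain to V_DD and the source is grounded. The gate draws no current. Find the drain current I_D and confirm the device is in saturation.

V_G = V_DD·R_2/(R_1+R_2) = 9.9×100/370 = 2.68 V. With the source grounded, V_GS = V_G = 2.68 V.
Assume saturation: I_D = (k_n/2)(V_GS − V_t)² = (2.8/2)×(2.68 − 1.9)² = 1.4×0.776² = 0.842 mA.
V_DS = V_DD − I_D·R_D = 9.9 − 0.842×10 = 1.48 V.
Saturation requires V_DS ≥ V_GS − V_t = 0.776 V; 1.48 ≥ 0.776 ✓.

I_D ≈ 0.84 mA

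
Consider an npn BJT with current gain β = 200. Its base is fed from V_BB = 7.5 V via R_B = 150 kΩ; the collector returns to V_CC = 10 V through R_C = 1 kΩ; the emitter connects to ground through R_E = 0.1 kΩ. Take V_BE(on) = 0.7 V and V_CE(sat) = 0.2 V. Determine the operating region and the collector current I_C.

Assume active. Base-emitter loop: I_B = (V_BB − V_BE)/(R_B + (β+1)R_E) = (7.5 − 0.7)/(150 + 201×0.1) = 0.04 mA.
I_C = β·I_B = 200×0.04 = 8 mA.
V_CE = V_CC − I_C·R_C − I_E·R_E = 10 − 8×1 − 8.04×0.1 = 1.2 V > V_CE(sat), so the active-region assumption holds.

active; I_C ≈ 8 mA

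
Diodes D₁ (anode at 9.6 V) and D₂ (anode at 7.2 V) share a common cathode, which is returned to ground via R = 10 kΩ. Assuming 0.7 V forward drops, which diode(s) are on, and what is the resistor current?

Assume both conduct. Then node N would need to be at both 9.6−0.7 = 8.9 V and 7.2−0.7 = 6.5 V, which is impossible.
Assume only D₁ conducts: V_N = 9.6 − 0.7 = 8.9 V, so I_R = 8.9/10 = 0.89 mA.
Check D₂: its anode-to-cathode voltage is 7.2 − 8.9 = -1.7 V < 0.7 V, so it is off. The assumption is consistent.

Only D₁ conducts; I_R ≈ 0.89 mA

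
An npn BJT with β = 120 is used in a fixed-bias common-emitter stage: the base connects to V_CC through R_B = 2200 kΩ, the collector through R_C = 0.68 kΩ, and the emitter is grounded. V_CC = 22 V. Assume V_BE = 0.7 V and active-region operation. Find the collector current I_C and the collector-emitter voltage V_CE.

Base loop: V_CC = I_B·R_B + V_BE, so I_B = (22 − 0.7)/2200 kΩ = 0.00968 mA.
In the active region I_C = β·I_B = 120 × 0.00968 = 1.16 mA.
Collector loop: V_CE = V_CC − I_C·R_C = 22 − 1.16×0.68 = 21.2 V.
Since V_CE = 21.2 V > V_CE(sat) ≈ 0.2 V, the transistor is in the active region as assumed.

I_C ≈ 1.2 mA, V_CE ≈ 21 V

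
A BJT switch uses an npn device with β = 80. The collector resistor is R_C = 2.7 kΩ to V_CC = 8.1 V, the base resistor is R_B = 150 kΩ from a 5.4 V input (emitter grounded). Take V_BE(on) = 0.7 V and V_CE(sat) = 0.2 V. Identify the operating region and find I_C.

active; I_C ≈ 2.5 mA

Assume active. Base-emitter loop: I_B = (V_BB − V_BE)/R_B = (5.4 − 0.7)/150 = 0.0313 mA.
I_C = β·I_B = 80×0.0313 = 2.51 mA.
V_CE = V_CC − I_C·R_C = 8.1 − 2.51×2.7 = 1.33 V > V_CE(sat), so the active-region assumption holds.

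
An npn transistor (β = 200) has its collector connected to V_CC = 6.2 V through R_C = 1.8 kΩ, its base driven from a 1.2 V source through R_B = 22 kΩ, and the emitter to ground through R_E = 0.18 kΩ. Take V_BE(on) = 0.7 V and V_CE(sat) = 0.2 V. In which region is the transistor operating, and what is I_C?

active; I_C ≈ 1.7 mA

Assume active. Base-emitter loop: I_B = (V_BB − V_BE)/(R_B + (β+1)R_E) = (1.2 − 0.7)/(22 + 201×0.18) = 0.00859 mA.
I_C = β·I_B = 200×0.00859 = 1.72 mA.
V_CE = V_CC − I_C·R_C − I_E·R_E = 6.2 − 1.72×1.8 − 1.73×0.18 = 2.8 V > V_CE(sat), so the active-region assumption holds.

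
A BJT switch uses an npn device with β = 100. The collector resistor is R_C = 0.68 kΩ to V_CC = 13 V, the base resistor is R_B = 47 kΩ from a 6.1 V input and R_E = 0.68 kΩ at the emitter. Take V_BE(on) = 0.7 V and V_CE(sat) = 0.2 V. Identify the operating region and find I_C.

Assume active. Base-emitter loop: I_B = (V_BB − V_BE)/(R_B + (β+1)R_E) = (6.1 − 0.7)/(47 + 101×0.68) = 0.0467 mA.
I_C = β·I_B = 100×0.0467 = 4.67 mA.
V_CE = V_CC − I_C·R_C − I_E·R_E = 13 − 4.67×0.68 − 4.71×0.68 = 6.62 V > V_CE(sat), so the active-region assumption holds.

active; I_C ≈ 4.7 mA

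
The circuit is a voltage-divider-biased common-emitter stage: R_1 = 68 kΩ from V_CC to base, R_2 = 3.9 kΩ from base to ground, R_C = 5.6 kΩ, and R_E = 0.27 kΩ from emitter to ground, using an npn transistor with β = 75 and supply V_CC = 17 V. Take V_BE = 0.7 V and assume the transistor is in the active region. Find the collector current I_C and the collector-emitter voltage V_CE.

Thevenize the base divider: V_Th = V_CC·R_2/(R_1+R_2) = 17×3.9/71.9 = 0.922 V, R_Th = R_1‖R_2 = 3.69 kΩ.
Base-emitter loop: V_Th = I_B·R_Th + V_BE + (β+1)I_B·R_E, so I_B = (0.922 − 0.7) / (3.69 + 76×0.27) = 0.00918 mA.
I_C = β·I_B = 75×0.00918 = 0.688 mA, and I_E = (β+1)I_B = 0.697 mA.
V_CE = V_CC − I_C·R_C − I_E·R_E = 17 − 0.688×5.6 − 0.697×0.27 = 13 V.
V_CE = 13 V > 0.2 V confirms active-region operation.

I_C ≈ 0.69 mA, V_CE ≈ 13 V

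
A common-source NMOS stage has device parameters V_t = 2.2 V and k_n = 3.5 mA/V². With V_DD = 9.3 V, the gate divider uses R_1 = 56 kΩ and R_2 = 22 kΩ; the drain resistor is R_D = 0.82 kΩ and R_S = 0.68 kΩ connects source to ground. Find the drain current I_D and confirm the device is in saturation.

I_D ≈ 0.17 mA

V_G = V_DD·R_2/(R_1+R_2) = 9.3×22/78 = 2.62 V.
Assume saturation: I_D = (k_n/2)(V_GS − V_t)² with V_GS = V_G − I_D·R_S = 2.62 − 0.68·I_D.
Substituting gives 0.809·I_D² − 2.01·I_D + 0.313 = 0, with roots I_D = 0.167 or 2.31 mA.
The root I_D = 2.31 mA gives V_GS = 1.05 V ≤ V_t, so take I_D = 0.167 mA.
Then V_GS = 2.51 V and V_DS = V_DD − I_D(R_D+R_S) = 9.3 − 0.167×1.5 = 9.05 V.
Saturation requires V_DS ≥ V_GS − V_t = 0.309 V; 9.05 ≥ 0.309 ✓.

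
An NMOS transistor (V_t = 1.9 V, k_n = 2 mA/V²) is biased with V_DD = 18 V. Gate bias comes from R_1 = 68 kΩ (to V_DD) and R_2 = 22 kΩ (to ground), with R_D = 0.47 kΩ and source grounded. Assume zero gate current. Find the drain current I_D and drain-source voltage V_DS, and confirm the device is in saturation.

I_D ≈ 6.3 mA, V_DS ≈ 15 V

V_G = V_DD·R_2/(R_1+R_2) = 18×22/90 = 4.4 V. With the source grounded, V_GS = V_G = 4.4 V.
Assume saturation: I_D = (k_n/2)(V_GS − V_t)² = (2/2)×(4.4 − 1.9)² = 1×2.5² = 6.25 mA.
V_DS = V_DD − I_D·R_D = 18 − 6.25×0.47 = 15.1 V.
Saturation requires V_DS ≥ V_GS − V_t = 2.5 V; 15.1 ≥ 2.5 ✓.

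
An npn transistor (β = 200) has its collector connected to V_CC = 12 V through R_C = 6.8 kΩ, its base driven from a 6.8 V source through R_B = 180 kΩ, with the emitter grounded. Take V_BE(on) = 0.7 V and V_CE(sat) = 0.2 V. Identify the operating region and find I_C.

Assume active: I_B = (6.8 − 0.7)/180 = 0.0339 mA, giving I_C = β·I_B = 6.78 mA.
But then V_CE = 12 − 6.78×6.8 = -34.1 V < V_CE(sat) = 0.2 V — impossible in the active region.
So the transistor is saturated. With V_CE = 0.2 V, I_C = (V_CC − 0.2)/R_C = 11.8/6.8 = 1.74 mA.
Check: β·I_B = 6.78 mA > I_C = 1.74 mA, confirming saturation.

saturation; I_C ≈ 1.7 mA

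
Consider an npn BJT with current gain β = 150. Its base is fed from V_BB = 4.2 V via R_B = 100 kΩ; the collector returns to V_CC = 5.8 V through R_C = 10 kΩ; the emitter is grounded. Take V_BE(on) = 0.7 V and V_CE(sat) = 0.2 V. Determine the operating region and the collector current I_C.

saturation; I_C ≈ 0.56 mA

Assume active: I_B = (4.2 − 0.7)/100 = 0.035 mA, giving I_C = β·I_B = 5.25 mA.
But then V_CE = 5.8 − 5.25×10 = -46.7 V < V_CE(sat) = 0.2 V — impossible in the active region.
So the transistor is saturated. With V_CE = 0.2 V, I_C = (V_CC − 0.2)/R_C = 5.6/10 = 0.56 mA.
Check: β·I_B = 5.25 mA > I_C = 0.56 mA, confirming saturation.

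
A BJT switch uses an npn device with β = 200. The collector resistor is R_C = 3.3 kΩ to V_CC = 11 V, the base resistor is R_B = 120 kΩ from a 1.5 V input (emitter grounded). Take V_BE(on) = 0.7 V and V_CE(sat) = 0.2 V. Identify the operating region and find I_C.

active; I_C ≈ 1.3 mA

Assume active. Base-emitter loop: I_B = (V_BB − V_BE)/R_B = (1.5 − 0.7)/120 = 0.00667 mA.
I_C = β·I_B = 200×0.00667 = 1.33 mA.
V_CE = V_CC − I_C·R_C = 11 − 1.33×3.3 = 6.6 V > V_CE(sat), so the active-region assumption holds.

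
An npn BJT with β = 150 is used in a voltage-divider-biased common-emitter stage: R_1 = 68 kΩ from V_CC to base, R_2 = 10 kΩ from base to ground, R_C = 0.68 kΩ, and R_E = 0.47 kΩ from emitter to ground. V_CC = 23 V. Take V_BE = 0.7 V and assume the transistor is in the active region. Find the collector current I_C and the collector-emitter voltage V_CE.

I_C ≈ 4.2 mA, V_CE ≈ 18 V

Thevenize the base divider: V_Th = V_CC·R_2/(R_1+R_2) = 23×10/78 = 2.95 V, R_Th = R_1‖R_2 = 8.72 kΩ.
Base-emitter loop: V_Th = I_B·R_Th + V_BE + (β+1)I_B·R_E, so I_B = (2.95 − 0.7) / (8.72 + 151×0.47) = 0.0282 mA.
I_C = β·I_B = 150×0.0282 = 4.23 mA, and I_E = (β+1)I_B = 4.26 mA.
V_CE = V_CC − I_C·R_C − I_E·R_E = 23 − 4.23×0.68 − 4.26×0.47 = 18.1 V.
V_CE = 18.1 V > 0.2 V confirms active-region operation.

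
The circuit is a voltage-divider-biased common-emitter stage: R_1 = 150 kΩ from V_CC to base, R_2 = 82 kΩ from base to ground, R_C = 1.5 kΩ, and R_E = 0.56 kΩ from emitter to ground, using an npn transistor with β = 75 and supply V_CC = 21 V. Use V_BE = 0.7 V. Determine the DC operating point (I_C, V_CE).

Thevenize the base divider: V_Th = V_CC·R_2/(R_1+R_2) = 21×82/232 = 7.42 V, R_Th = R_1‖R_2 = 53 kΩ.
Base-emitter loop: V_Th = I_B·R_Th + V_BE + (β+1)I_B·R_E, so I_B = (7.42 − 0.7) / (53 + 76×0.56) = 0.0703 mA.
I_C = β·I_B = 75×0.0703 = 5.28 mA, and I_E = (β+1)I_B = 5.35 mA.
V_CE = V_CC − I_C·R_C − I_E·R_E = 21 − 5.28×1.5 − 5.35×0.56 = 10.1 V.
V_CE = 10.1 V > 0.2 V confirms active-region operation.

I_C ≈ 5.3 mA, V_CE ≈ 10 V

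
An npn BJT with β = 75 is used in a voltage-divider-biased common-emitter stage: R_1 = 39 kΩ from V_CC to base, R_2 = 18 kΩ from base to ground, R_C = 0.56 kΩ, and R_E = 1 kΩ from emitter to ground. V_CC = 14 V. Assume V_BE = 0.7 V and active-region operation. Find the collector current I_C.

I_C ≈ 3.2 mA

Thevenize the base divider: V_Th = V_CC·R_2/(R_1+R_2) = 14×18/57 = 4.42 V, R_Th = R_1‖R_2 = 12.3 kΩ.
Base-emitter loop: V_Th = I_B·R_Th + V_BE + (β+1)I_B·R_E, so I_B = (4.42 − 0.7) / (12.3 + 76×1) = 0.0421 mA.
I_C = β·I_B = 75×0.0421 = 3.16 mA, and I_E = (β+1)I_B = 3.2 mA.
V_CE = V_CC − I_C·R_C − I_E·R_E = 14 − 3.16×0.56 − 3.2×1 = 9.03 V.
V_CE = 9.03 V > 0.2 V confirms active-region operation.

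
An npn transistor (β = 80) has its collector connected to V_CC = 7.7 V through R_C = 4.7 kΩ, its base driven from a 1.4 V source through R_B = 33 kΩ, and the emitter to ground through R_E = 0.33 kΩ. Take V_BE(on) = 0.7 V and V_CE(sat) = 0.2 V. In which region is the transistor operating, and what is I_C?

active; I_C ≈ 0.94 mA

Assume active. Base-emitter loop: I_B = (V_BB − V_BE)/(R_B + (β+1)R_E) = (1.4 − 0.7)/(33 + 81×0.33) = 0.0117 mA.
I_C = β·I_B = 80×0.0117 = 0.938 mA.
V_CE = V_CC − I_C·R_C − I_E·R_E = 7.7 − 0.938×4.7 − 0.949×0.33 = 2.98 V > V_CE(sat), so the active-region assumption holds.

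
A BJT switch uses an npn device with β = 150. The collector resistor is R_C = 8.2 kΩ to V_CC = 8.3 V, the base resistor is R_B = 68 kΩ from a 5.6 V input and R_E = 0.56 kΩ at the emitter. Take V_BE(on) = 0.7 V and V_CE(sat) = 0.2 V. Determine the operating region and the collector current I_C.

saturation; I_C ≈ 0.92 mA

Assume active: I_B = (5.6 − 0.7)/(68 + 151×0.56) = 0.0321 mA, I_C = β·I_B = 4.82 mA.
Then V_CE = 8.3 − 4.82×8.2 − 4.85×0.56 = -33.9 V < 0.2 V — the active assumption fails.
Re-solve with V_CE = 0.2 V. KCL at the emitter: V_E/R_E = (V_BB−0.7−V_E)/R_B + (V_CC−0.2−V_E)/R_C, giving V_E = 0.551 V.
I_C = (V_CC − 0.2 − V_E)/R_C = (8.1 − 0.551)/8.2 = 0.921 mA.
Check: I_B = (4.9 − 0.551)/68 = 0.064 mA, and β·I_B = 9.59 mA > I_C, confirming saturation.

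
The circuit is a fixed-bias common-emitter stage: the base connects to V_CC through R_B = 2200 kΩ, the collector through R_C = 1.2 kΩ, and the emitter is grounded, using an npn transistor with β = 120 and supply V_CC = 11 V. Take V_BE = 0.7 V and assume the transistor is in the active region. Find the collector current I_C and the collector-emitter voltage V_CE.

Base loop: V_CC = I_B·R_B + V_BE, so I_B = (11 − 0.7)/2200 kΩ = 0.00468 mA.
In the active region I_C = β·I_B = 120 × 0.00468 = 0.562 mA.
Collector loop: V_CE = V_CC − I_C·R_C = 11 − 0.562×1.2 = 10.3 V.
Since V_CE = 10.3 V > V_CE(sat) ≈ 0.2 V, the transistor is in the active region as assumed.

I_C ≈ 0.56 mA, V_CE ≈ 10 V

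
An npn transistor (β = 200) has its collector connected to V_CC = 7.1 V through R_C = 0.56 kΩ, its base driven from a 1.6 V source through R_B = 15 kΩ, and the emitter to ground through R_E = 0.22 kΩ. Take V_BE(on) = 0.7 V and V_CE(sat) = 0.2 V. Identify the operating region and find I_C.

Assume active. Base-emitter loop: I_B = (V_BB − V_BE)/(R_B + (β+1)R_E) = (1.6 − 0.7)/(15 + 201×0.22) = 0.0152 mA.
I_C = β·I_B = 200×0.0152 = 3.04 mA.
V_CE = V_CC − I_C·R_C − I_E·R_E = 7.1 − 3.04×0.56 − 3.05×0.22 = 4.73 V > V_CE(sat), so the active-region assumption holds.

active; I_C ≈ 3 mA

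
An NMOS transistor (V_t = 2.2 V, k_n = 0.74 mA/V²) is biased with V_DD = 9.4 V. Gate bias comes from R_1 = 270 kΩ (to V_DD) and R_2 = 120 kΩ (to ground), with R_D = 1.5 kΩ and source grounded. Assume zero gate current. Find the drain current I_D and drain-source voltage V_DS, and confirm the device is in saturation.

V_G = V_DD·R_2/(R_1+R_2) = 9.4×120/390 = 2.89 V. With the source grounded, V_GS = V_G = 2.89 V.
Assume saturation: I_D = (k_n/2)(V_GS − V_t)² = (0.74/2)×(2.89 − 2.2)² = 0.37×0.692² = 0.177 mA.
V_DS = V_DD − I_D·R_D = 9.4 − 0.177×1.5 = 9.13 V.
Saturation requires V_DS ≥ V_GS − V_t = 0.692 V; 9.13 ≥ 0.692 ✓.

I_D ≈ 0.18 mA, V_DS ≈ 9.1 V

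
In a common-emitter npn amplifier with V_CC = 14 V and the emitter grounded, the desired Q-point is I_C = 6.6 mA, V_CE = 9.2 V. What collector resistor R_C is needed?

Collector loop: V_CC = I_C·R_C + V_CE.
R_C = (V_CC − V_CE)/I_C = (14 − 9.2)/6.6 = 0.727 kΩ.

R_C ≈ 0.73 kΩ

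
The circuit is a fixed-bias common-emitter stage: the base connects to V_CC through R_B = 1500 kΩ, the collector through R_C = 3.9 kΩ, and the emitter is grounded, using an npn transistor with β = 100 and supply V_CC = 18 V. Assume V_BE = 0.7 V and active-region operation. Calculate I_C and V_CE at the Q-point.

Base loop: V_CC = I_B·R_B + V_BE, so I_B = (18 − 0.7)/1500 kΩ = 0.0115 mA.
In the active region I_C = β·I_B = 100 × 0.0115 = 1.15 mA.
Collector loop: V_CE = V_CC − I_C·R_C = 18 − 1.15×3.9 = 13.5 V.
Since V_CE = 13.5 V > V_CE(sat) ≈ 0.2 V, the transistor is in the active region as assumed.

I_C ≈ 1.2 mA, V_CE ≈ 14 V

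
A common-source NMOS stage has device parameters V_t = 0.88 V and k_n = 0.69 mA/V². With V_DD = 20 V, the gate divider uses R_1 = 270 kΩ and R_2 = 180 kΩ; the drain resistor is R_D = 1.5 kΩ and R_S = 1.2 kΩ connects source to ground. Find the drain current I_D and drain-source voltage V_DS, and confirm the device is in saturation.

V_G = V_DD·R_2/(R_1+R_2) = 20×180/450 = 8 V.
Assume saturation: I_D = (k_n/2)(V_GS − V_t)² with V_GS = V_G − I_D·R_S = 8 − 1.2·I_D.
Substituting gives 0.497·I_D² − 6.9·I_D + 17.5 = 0, with roots I_D = 3.34 or 10.5 mA.
The root I_D = 10.5 mA gives V_GS = -4.65 V ≤ V_t, so take I_D = 3.34 mA.
Then V_GS = 3.99 V and V_DS = V_DD − I_D(R_D+R_S) = 20 − 3.34×2.7 = 11 V.
Saturation requires V_DS ≥ V_GS − V_t = 3.11 V; 11 ≥ 3.11 ✓.

I_D ≈ 3.3 mA, V_DS ≈ 11 V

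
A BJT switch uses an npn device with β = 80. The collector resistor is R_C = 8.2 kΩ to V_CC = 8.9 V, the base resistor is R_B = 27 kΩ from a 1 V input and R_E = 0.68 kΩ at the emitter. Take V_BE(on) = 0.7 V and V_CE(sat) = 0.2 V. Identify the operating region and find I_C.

Assume active. Base-emitter loop: I_B = (V_BB − V_BE)/(R_B + (β+1)R_E) = (1 − 0.7)/(27 + 81×0.68) = 0.00365 mA.
I_C = β·I_B = 80×0.00365 = 0.292 mA.
V_CE = V_CC − I_C·R_C − I_E·R_E = 8.9 − 0.292×8.2 − 0.296×0.68 = 6.3 V > V_CE(sat), so the active-region assumption holds.

active; I_C ≈ 0.29 mA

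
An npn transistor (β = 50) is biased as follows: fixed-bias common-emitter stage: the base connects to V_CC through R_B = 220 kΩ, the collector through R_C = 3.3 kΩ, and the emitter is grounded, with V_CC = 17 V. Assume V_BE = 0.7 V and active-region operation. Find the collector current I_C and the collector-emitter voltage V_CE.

Base loop: V_CC = I_B·R_B + V_BE, so I_B = (17 − 0.7)/220 kΩ = 0.0741 mA.
In the active region I_C = β·I_B = 50 × 0.0741 = 3.7 mA.
Collector loop: V_CE = V_CC − I_C·R_C = 17 − 3.7×3.3 = 4.77 V.
Since V_CE = 4.77 V > V_CE(sat) ≈ 0.2 V, the transistor is in the active region as assumed.

I_C ≈ 3.7 mA, V_CE ≈ 4.8 V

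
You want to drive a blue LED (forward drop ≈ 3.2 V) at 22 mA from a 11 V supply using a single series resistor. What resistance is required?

The resistor drops V_S − V_D = 11 − 3.2 = 7.8 V at 22 mA.
R = 7.8 V / 22 mA = 0.355 kΩ.

R ≈ 0.35 kΩ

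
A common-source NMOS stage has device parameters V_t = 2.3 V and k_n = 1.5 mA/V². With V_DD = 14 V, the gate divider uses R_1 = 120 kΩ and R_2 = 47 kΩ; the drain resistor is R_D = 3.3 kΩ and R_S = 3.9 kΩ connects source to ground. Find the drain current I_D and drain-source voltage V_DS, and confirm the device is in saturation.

V_G = V_DD·R_2/(R_1+R_2) = 14×47/167 = 3.94 V.
Assume saturation: I_D = (k_n/2)(V_GS − V_t)² with V_GS = V_G − I_D·R_S = 3.94 − 3.9·I_D.
Substituting gives 11.4·I_D² − 10.6·I_D + 2.02 = 0, with roots I_D = 0.267 or 0.661 mA.
The root I_D = 0.661 mA gives V_GS = 1.36 V ≤ V_t, so take I_D = 0.267 mA.
Then V_GS = 2.9 V and V_DS = V_DD − I_D(R_D+R_S) = 14 − 0.267×7.2 = 12.1 V.
Saturation requires V_DS ≥ V_GS − V_t = 0.597 V; 12.1 ≥ 0.597 ✓.

I_D ≈ 0.27 mA, V_DS ≈ 12 V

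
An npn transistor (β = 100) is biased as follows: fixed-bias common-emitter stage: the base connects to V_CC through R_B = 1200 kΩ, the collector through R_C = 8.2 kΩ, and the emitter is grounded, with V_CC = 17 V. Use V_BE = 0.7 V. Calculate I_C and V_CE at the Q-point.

Base loop: V_CC = I_B·R_B + V_BE, so I_B = (17 − 0.7)/1200 kΩ = 0.0136 mA.
In the active region I_C = β·I_B = 100 × 0.0136 = 1.36 mA.
Collector loop: V_CE = V_CC − I_C·R_C = 17 − 1.36×8.2 = 5.86 V.
Since V_CE = 5.86 V > V_CE(sat) ≈ 0.2 V, the transistor is in the active region as assumed.

I_C ≈ 1.4 mA, V_CE ≈ 5.9 V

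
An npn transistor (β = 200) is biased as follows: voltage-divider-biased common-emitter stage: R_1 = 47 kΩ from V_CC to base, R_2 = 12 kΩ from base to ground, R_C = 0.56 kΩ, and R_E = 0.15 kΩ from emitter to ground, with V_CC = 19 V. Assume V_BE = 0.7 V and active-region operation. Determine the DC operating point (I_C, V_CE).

Thevenize the base divider: V_Th = V_CC·R_2/(R_1+R_2) = 19×12/59 = 3.86 V, R_Th = R_1‖R_2 = 9.56 kΩ.
Base-emitter loop: V_Th = I_B·R_Th + V_BE + (β+1)I_B·R_E, so I_B = (3.86 − 0.7) / (9.56 + 201×0.15) = 0.0797 mA.
I_C = β·I_B = 200×0.0797 = 15.9 mA, and I_E = (β+1)I_B = 16 mA.
V_CE = V_CC − I_C·R_C − I_E·R_E = 19 − 15.9×0.56 − 16×0.15 = 7.67 V.
V_CE = 7.67 V > 0.2 V confirms active-region operation.

I_C ≈ 16 mA, V_CE ≈ 7.7 V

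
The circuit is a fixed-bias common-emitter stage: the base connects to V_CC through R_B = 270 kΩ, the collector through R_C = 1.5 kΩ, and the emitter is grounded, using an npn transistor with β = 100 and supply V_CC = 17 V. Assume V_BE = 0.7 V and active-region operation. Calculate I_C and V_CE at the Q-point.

Base loop: V_CC = I_B·R_B + V_BE, so I_B = (17 − 0.7)/270 kΩ = 0.0604 mA.
In the active region I_C = β·I_B = 100 × 0.0604 = 6.04 mA.
Collector loop: V_CE = V_CC − I_C·R_C = 17 − 6.04×1.5 = 7.94 V.
Since V_CE = 7.94 V > V_CE(sat) ≈ 0.2 V, the transistor is in the active region as assumed.

I_C ≈ 6 mA, V_CE ≈ 7.9 V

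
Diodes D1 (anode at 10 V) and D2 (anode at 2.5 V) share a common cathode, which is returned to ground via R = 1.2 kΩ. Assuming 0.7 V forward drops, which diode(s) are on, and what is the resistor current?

Only D1 conducts; I_R ≈ 7.8 mA

Assume both conduct. Then node N would need to be at both 10−0.7 = 9.3 V and 2.5−0.7 = 1.8 V, which is impossible.
Assume only D1 conducts: V_N = 10 − 0.7 = 9.3 V, so I_R = 9.3/1.2 = 7.75 mA.
Check D2: its anode-to-cathode voltage is 2.5 − 9.3 = -6.8 V < 0.7 V, so it is off. The assumption is consistent.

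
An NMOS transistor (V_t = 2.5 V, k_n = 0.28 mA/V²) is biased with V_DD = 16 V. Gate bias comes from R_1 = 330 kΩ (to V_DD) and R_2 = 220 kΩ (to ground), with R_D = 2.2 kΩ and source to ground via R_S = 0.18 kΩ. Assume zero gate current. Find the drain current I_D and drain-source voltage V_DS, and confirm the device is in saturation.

V_G = V_DD·R_2/(R_1+R_2) = 16×220/550 = 6.4 V.
Assume saturation: I_D = (k_n/2)(V_GS − V_t)² with V_GS = V_G − I_D·R_S = 6.4 − 0.18·I_D.
Substituting gives 0.00454·I_D² − 1.2·I_D + 2.13 = 0, with roots I_D = 1.79 or 262 mA.
The root I_D = 262 mA gives V_GS = -40.8 V ≤ V_t, so take I_D = 1.79 mA.
Then V_GS = 6.08 V and V_DS = V_DD − I_D(R_D+R_S) = 16 − 1.79×2.38 = 11.7 V.
Saturation requires V_DS ≥ V_GS − V_t = 3.58 V; 11.7 ≥ 3.58 ✓.

I_D ≈ 1.8 mA, V_DS ≈ 12 V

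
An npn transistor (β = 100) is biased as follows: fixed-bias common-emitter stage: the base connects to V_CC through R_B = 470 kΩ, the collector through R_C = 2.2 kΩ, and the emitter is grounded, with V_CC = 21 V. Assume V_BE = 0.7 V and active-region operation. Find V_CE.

V_CE ≈ 11 V

Base loop: V_CC = I_B·R_B + V_BE, so I_B = (21 − 0.7)/470 kΩ = 0.0432 mA.
In the active region I_C = β·I_B = 100 × 0.0432 = 4.32 mA.
Collector loop: V_CE = V_CC − I_C·R_C = 21 − 4.32×2.2 = 11.5 V.
Since V_CE = 11.5 V > V_CE(sat) ≈ 0.2 V, the transistor is in the active region as assumed.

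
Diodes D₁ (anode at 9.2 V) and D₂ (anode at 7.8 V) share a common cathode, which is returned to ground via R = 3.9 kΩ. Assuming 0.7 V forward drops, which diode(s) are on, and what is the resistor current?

Assume both conduct. Then node N would need to be at both 9.2−0.7 = 8.5 V and 7.8−0.7 = 7.1 V, which is impossible.
Assume only D₁ conducts: V_N = 9.2 − 0.7 = 8.5 V, so I_R = 8.5/3.9 = 2.18 mA.
Check D₂: its anode-to-cathode voltage is 7.8 − 8.5 = -0.7 V < 0.7 V, so it is off. The assumption is consistent.

Only D₁ conducts; I_R ≈ 2.2 mA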